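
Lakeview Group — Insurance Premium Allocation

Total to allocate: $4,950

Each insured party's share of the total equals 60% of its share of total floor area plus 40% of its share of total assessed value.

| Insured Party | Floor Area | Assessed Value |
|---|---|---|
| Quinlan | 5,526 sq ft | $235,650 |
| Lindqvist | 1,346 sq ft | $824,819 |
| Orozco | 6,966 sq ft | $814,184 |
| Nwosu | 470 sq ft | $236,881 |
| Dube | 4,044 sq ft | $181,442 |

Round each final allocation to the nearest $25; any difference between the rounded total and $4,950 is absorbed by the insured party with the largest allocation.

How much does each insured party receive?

Totals — floor area 18,352, assessed value 2,292,976.
Combined weights (60% floor area + 40% assessed value): Quinlan 0.2218; Lindqvist 0.1879; Orozco 0.3698; Nwosu 0.0567; Dube 0.1639.
Pro-rata amounts: Quinlan 1,097.79; Lindqvist 930.07; Orozco 1,830.40; Nwosu 280.61; Dube 811.14.
Rounded to nearest $25: Quinlan $1,100; Lindqvist $925; Orozco $1,825; Nwosu $275; Dube $800. Sum = $4,925.
Difference $4,950 − $4,925 = +$25 applied to largest allocation (Orozco): Orozco becomes $1,850.

Quinlan: $1,100 | Lindqvist: $925 | Orozco: $1,850 | Nwosu: $275 | Dube: $800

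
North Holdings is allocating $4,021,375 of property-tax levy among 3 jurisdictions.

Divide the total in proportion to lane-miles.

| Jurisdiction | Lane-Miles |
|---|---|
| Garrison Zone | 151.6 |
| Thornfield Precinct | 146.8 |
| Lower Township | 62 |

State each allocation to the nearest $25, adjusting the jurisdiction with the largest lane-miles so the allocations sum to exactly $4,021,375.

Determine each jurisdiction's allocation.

Garrison Zone: $1,691,575 · Thornfield Precinct: $1,638,000 · Lower Township: $691,800

Combined lane-miles = 151.6 + 146.8 + 62 = 360.4.
Proportional shares: Garrison Zone 1,691,566.18; Thornfield Precinct 1,638,007.35; Lower Township 691,801.47.
At nearest $25: Garrison Zone $1,691,575; Thornfield Precinct $1,638,000; Lower Township $691,800. Sum = $4,021,375.
Sum already equals the total — no adjustment.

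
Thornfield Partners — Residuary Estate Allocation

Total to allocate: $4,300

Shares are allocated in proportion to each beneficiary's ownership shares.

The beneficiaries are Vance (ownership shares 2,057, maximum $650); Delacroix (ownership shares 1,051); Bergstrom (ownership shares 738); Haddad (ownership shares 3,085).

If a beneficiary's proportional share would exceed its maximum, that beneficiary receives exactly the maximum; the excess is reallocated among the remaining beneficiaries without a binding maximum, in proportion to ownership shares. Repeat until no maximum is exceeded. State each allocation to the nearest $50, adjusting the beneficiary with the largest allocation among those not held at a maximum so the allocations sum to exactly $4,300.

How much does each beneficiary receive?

Sum of ownership shares: 6,931.
Pro-rata shares before constraints: Vance 1,276.17; Delacroix 652.04; Bergstrom 457.86; Haddad 1,913.94.
Cap binds for Vance ($650); balance $3,650 reallocated over remaining ownership shares 4,874.
Shares after redistribution: Delacroix 787.06 → $800; Bergstrom 552.67 → $550; Haddad 2,310.27 → $2,300.

Vance: $650 · Delacroix: $800 · Bergstrom: $550 · Haddad: $2,300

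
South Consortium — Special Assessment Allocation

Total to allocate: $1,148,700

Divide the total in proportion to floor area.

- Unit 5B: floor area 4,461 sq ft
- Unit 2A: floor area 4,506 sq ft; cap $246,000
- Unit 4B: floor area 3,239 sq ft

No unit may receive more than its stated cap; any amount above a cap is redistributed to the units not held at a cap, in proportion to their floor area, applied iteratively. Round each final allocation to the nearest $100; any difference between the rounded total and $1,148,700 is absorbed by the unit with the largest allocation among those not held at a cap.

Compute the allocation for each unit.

Sum of floor area: 12,206.
Proportional shares (ignoring caps): Unit 5B 419,822.28; Unit 2A 424,057.20; Unit 4B 304,820.52.
Held at cap: Unit 2A ($246,000); remaining pool $902,700 reallocated over remaining floor area 7,700.
Shares after redistribution: Unit 5B 522,979.83 → $523,000; Unit 4B 379,720.17 → $379,700.

Unit 5B: $523,000 · Unit 2A: $246,000 · Unit 4B: $379,700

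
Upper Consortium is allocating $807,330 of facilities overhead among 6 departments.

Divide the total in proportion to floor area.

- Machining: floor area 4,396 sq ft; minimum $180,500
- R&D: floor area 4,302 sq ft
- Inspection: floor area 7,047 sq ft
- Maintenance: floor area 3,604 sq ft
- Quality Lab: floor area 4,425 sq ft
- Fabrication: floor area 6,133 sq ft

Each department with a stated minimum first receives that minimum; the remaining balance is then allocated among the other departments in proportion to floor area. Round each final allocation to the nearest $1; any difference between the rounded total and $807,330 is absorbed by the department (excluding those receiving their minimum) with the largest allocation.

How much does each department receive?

Machining: $180,500 · R&D: $105,704 · Inspection: $173,151 · Maintenance: $88,554 · Quality Lab: $108,727 · Fabrication: $150,694

Minimums first: Machining $180,500. Balance $626,830.
Balance split over remaining floor area 25,511: R&D 105,704.31 → $105,704; Inspection 173,151.62 → $173,152; Maintenance 88,553.77 → $88,554; Quality Lab 108,726.54 → $108,727; Fabrication 150,693.76 → $150,694.
Rounding difference −$1 applied to Inspection → $173,151.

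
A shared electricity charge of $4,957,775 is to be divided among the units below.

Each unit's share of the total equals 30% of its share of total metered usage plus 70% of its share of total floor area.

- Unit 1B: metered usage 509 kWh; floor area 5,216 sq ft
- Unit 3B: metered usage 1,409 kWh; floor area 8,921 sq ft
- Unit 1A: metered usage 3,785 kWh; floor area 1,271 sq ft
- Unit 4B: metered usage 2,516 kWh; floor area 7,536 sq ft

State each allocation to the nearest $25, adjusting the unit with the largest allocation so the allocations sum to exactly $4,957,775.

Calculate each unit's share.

Unit 1B: $881,075 · Unit 3B: $1,604,325 · Unit 1A: $877,200 · Unit 4B: $1,595,175

Metered usage total 8,219; floor area total 22,944.
Combined weights (30% metered usage + 70% floor area): Unit 1B 0.1777; Unit 3B 0.3236; Unit 1A 0.1769; Unit 4B 0.3218.
Pro-rata amounts: Unit 1B 881,066.96; Unit 3B 1,604,340.89; Unit 1A 877,191.60; Unit 4B 1,595,175.55.
After rounding ($25): Unit 1B $881,075; Unit 3B $1,604,350; Unit 1A $877,200; Unit 4B $1,595,175. Sum = $4,957,800.
Difference $4,957,775 − $4,957,800 = −$25 applied to largest allocation (Unit 3B): Unit 3B becomes $1,604,325.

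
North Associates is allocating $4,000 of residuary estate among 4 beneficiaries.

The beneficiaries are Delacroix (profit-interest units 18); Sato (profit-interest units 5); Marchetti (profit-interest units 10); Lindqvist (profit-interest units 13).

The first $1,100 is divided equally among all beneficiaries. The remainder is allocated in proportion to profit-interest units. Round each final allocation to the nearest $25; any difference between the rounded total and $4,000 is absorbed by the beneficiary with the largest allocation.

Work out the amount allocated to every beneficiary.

Equal tier: $1,100 ÷ 4 = $275 apiece.
Remainder $2,900 by profit-interest units (total 46): Delacroix 1,134.78 → $1,125; Sato 315.22 → $325; Marchetti 630.43 → $625; Lindqvist 819.57 → $825.
Totals: Delacroix $275 + $1,125 = $1,400; Sato $275 + $325 = $600; Marchetti $275 + $625 = $900; Lindqvist $275 + $825 = $1,100.

Delacroix: $1,400; Sato: $600; Marchetti: $900; Lindqvist: $1,100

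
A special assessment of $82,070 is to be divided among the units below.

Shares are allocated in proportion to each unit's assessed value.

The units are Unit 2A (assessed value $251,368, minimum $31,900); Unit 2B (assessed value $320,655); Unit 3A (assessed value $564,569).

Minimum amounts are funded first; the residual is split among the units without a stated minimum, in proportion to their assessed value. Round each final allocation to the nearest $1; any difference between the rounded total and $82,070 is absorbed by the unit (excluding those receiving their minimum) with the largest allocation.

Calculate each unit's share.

Fund the minimums — Unit 2A $31,900. Balance $50,170.
Balance split over remaining assessed value 885,224: Unit 2B 18,173.10 → $18,173; Unit 3A 31,996.90 → $31,997.

Unit 2A: $31,900 | Unit 2B: $18,173 | Unit 3A: $31,997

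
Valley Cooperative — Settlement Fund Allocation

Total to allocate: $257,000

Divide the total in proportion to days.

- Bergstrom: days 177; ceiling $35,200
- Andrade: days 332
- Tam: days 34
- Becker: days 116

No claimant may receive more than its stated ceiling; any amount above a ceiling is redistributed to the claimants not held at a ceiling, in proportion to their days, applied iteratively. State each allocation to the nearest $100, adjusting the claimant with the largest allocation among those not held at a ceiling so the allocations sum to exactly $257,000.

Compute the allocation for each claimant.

Combined days = 659.
Proportional shares (ignoring caps): Bergstrom 69,027.31; Andrade 129,474.96; Tam 13,259.48; Becker 45,238.24.
Capped: Bergstrom ($35,200); residual $221,800 reallocated over remaining days 482.
Redistributed shares: Andrade 152,775.10 → $152,800; Tam 15,645.64 → $15,600; Becker 53,379.25 → $53,400.

Bergstrom: $35,200; Andrade: $152,800; Tam: $15,600; Becker: $53,400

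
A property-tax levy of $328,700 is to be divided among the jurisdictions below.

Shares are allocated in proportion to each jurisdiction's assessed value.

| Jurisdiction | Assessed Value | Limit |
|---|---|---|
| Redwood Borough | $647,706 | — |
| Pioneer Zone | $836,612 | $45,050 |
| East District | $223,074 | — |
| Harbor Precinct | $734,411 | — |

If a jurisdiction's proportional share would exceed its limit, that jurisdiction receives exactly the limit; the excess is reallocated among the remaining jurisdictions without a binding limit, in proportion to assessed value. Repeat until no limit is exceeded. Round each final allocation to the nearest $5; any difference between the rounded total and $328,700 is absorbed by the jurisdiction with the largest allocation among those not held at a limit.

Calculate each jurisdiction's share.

Redwood Borough: $114,455 | Pioneer Zone: $45,050 | East District: $39,420 | Harbor Precinct: $129,775

Sum of assessed value: 2,441,803.
Pro-rata shares before constraints: Redwood Borough 87,190.06; Pioneer Zone 112,619.39; East District 30,028.80; Harbor Precinct 98,861.74.
Cap binds for Pioneer Zone ($45,050); balance $283,650 reallocated over remaining assessed value 1,605,191.
Shares after redistribution: Redwood Borough 114,454.80 → $114,455; East District 39,418.95 → $39,420; Harbor Precinct 129,776.26 → $129,775.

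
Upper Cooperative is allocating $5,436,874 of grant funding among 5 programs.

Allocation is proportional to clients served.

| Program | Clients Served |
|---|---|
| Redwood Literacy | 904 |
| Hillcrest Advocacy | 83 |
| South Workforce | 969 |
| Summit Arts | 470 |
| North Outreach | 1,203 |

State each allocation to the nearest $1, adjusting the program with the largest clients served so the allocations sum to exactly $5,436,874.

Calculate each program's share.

Redwood Literacy: $1,354,349 | Hillcrest Advocacy: $124,348 | South Workforce: $1,451,731 | Summit Arts: $704,142 | North Outreach: $1,802,304

Clients served total: 904 + 83 + 969 + 470 + 1,203 = 3,629.
Pro-rata amounts: Redwood Literacy 1,354,349.43; Hillcrest Advocacy 124,348.45; South Workforce 1,451,730.75; Summit Arts 704,141.85; North Outreach 1,802,303.51.
At nearest $1: Redwood Literacy $1,354,349; Hillcrest Advocacy $124,348; South Workforce $1,451,731; Summit Arts $704,142; North Outreach $1,802,304. Sum = $5,436,874.
No rounding difference to absorb.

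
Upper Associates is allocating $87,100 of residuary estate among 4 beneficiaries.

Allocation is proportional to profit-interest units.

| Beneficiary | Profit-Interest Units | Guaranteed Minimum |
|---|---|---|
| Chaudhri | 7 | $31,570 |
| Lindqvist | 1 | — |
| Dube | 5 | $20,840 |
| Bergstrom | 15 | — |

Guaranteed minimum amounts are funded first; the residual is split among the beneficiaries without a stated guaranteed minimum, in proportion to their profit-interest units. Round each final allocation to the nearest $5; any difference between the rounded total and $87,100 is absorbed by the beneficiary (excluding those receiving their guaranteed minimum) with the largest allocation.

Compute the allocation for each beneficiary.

Minimums first: Chaudhri $31,570; Dube $20,840. Remaining pool $34,690.
Remaining pool split over remaining profit-interest units 16: Lindqvist 2,168.12 → $2,170; Bergstrom 32,521.88 → $32,520.

Chaudhri: $31,570; Lindqvist: $2,170; Dube: $20,840; Bergstrom: $32,520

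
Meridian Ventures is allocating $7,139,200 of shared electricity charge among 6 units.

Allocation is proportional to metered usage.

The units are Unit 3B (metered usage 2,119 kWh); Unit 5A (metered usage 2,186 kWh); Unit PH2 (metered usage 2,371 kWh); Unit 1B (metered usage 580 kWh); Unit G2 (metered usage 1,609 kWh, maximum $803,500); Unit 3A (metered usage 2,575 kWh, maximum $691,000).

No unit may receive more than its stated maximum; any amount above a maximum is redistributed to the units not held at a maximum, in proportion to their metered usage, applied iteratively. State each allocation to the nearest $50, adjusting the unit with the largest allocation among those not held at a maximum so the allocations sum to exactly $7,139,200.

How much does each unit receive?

Unit 3B: $1,648,450 · Unit 5A: $1,700,550 · Unit PH2: $1,844,500 · Unit 1B: $451,200 · Unit G2: $803,500 · Unit 3A: $691,000

Combined metered usage = 11,440.
Pro-rata shares before constraints: Unit 3B 1,322,374.55; Unit 5A 1,364,186.29; Unit PH2 1,479,636.64; Unit 1B 361,952.45; Unit G2 1,004,106.01; Unit 3A 1,606,944.06.
Capped: Unit G2 ($803,500), Unit 3A ($691,000); balance $5,644,700 reallocated over remaining metered usage 7,256.
Shares after redistribution: Unit 3B 1,648,445.33 → $1,648,450; Unit 5A 1,700,567.01 → $1,700,550; Unit PH2 1,844,485.07 → $1,844,500; Unit 1B 451,202.59 → $451,200.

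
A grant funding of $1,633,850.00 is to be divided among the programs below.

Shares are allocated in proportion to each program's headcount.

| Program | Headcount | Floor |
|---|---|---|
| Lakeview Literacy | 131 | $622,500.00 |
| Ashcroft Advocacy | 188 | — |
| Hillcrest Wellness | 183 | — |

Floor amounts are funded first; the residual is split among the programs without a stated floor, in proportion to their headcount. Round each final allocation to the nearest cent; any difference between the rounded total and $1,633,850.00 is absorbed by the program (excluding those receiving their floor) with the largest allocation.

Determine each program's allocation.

Guaranteed amounts: Lakeview Literacy $622,500.00. Remaining pool $1,011,350.00.
Remaining pool split over remaining headcount 371: Ashcroft Advocacy 512,490.0270 → $512,490.03; Hillcrest Wellness 498,859.9730 → $498,859.97.

Lakeview Literacy: $622,500.00 · Ashcroft Advocacy: $512,490.03 · Hillcrest Wellness: $498,859.97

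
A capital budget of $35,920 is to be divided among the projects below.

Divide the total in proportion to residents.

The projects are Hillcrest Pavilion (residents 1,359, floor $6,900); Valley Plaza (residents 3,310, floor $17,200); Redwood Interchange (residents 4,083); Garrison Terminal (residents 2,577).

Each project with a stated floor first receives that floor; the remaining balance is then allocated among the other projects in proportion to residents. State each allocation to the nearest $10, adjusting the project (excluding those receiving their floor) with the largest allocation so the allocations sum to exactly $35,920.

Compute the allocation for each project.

Minimums first: Hillcrest Pavilion $6,900; Valley Plaza $17,200. Balance $11,820.
Balance split over remaining residents 6,660: Redwood Interchange 7,246.41 → $7,250; Garrison Terminal 4,573.59 → $4,570.

Hillcrest Pavilion: $6,900 · Valley Plaza: $17,200 · Redwood Interchange: $7,250 · Garrison Terminal: $4,570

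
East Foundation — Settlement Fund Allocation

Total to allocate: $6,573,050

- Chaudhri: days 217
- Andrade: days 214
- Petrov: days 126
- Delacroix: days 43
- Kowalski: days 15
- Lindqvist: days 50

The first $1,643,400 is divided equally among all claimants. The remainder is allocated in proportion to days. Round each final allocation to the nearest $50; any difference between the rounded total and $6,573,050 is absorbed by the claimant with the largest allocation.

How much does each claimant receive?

Chaudhri: $1,882,500 · Andrade: $1,860,300 · Petrov: $1,207,950 · Delacroix: $592,650 · Kowalski: $385,100 · Lindqvist: $644,550

$1,643,400 shared equally gives $273,900 per claimant.
Remainder $4,929,650 by days (total 665): Chaudhri 1,608,622.63 → $1,608,600; Andrade 1,586,383.61 → $1,586,400; Petrov 934,038.95 → $934,050; Delacroix 318,759.32 → $318,750; Kowalski 111,195.11 → $111,200; Lindqvist 370,650.38 → $370,650.
Totals: Chaudhri $273,900 + $1,608,600 = $1,882,500; Andrade $273,900 + $1,586,400 = $1,860,300; Petrov $273,900 + $934,050 = $1,207,950; Delacroix $273,900 + $318,750 = $592,650; Kowalski $273,900 + $111,200 = $385,100; Lindqvist $273,900 + $370,650 = $644,550.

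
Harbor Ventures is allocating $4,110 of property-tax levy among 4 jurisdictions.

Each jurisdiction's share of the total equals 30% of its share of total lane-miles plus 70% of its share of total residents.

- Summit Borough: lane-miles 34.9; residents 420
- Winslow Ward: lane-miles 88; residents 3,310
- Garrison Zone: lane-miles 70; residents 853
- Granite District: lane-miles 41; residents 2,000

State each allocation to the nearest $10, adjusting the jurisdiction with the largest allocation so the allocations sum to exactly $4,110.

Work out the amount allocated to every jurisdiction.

Summit Borough: $370; Winslow Ward: $1,910; Garrison Zone: $740; Granite District: $1,090

Totals — lane-miles 233.9, residents 6,583.
Combined weights (30% lane-miles + 70% residents): Summit Borough 0.0894; Winslow Ward 0.4648; Garrison Zone 0.1805; Granite District 0.2653.
Unrounded shares: Summit Borough 367.53; Winslow Ward 1,910.48; Garrison Zone 741.79; Granite District 1,090.20.
At nearest $10: Summit Borough $370; Winslow Ward $1,910; Garrison Zone $740; Granite District $1,090. Sum = $4,110.
Sum already equals the total — no adjustment.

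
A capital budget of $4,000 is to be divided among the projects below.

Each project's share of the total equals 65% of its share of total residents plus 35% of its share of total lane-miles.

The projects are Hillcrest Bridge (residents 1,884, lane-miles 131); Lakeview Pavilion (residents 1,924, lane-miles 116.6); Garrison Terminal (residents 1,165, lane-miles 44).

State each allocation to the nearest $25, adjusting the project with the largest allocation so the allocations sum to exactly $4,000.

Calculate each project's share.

Residents total 4,973; lane-miles total 291.6.
Blended shares (65% residents + 35% lane-miles): Hillcrest Bridge 0.4035; Lakeview Pavilion 0.3914; Garrison Terminal 0.2051.
Raw shares: Hillcrest Bridge 1,613.94; Lakeview Pavilion 1,565.72; Garrison Terminal 820.34.
At nearest $25: Hillcrest Bridge $1,625; Lakeview Pavilion $1,575; Garrison Terminal $825. Sum = $4,025.
Difference $4,000 − $4,025 = −$25 applied to largest allocation (Hillcrest Bridge): Hillcrest Bridge becomes $1,600.

Hillcrest Bridge: $1,600 | Lakeview Pavilion: $1,575 | Garrison Terminal: $825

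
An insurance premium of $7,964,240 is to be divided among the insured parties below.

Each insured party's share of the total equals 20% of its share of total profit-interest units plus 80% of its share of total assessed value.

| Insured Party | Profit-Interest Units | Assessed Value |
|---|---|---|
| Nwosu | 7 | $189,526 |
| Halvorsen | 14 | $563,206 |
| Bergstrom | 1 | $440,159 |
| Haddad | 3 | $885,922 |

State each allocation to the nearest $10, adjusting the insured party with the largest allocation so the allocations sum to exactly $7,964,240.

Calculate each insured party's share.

Nwosu: $1,026,880 · Halvorsen: $2,618,180 · Bergstrom: $1,412,770 · Haddad: $2,906,410

Profit-interest units total 25; assessed value total 2,078,813.
Blended shares (20% profit-interest units + 80% assessed value): Nwosu 0.1289; Halvorsen 0.3287; Bergstrom 0.1774; Haddad 0.3649.
Raw shares: Nwosu 1,026,879.15; Halvorsen 2,618,175.25; Bergstrom 1,412,765.29; Haddad 2,906,420.31.
After rounding ($10): Nwosu $1,026,880; Halvorsen $2,618,180; Bergstrom $1,412,770; Haddad $2,906,420. Sum = $7,964,250.
Difference $7,964,240 − $7,964,250 = −$10 applied to largest allocation (Haddad): Haddad becomes $2,906,410.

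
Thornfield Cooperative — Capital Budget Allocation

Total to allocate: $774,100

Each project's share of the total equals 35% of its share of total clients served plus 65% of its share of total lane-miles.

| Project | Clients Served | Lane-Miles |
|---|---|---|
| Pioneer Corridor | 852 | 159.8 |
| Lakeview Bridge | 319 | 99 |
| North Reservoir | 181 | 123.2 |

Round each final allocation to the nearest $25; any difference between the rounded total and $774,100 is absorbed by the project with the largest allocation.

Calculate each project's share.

Totals — clients served 1,352, lane-miles 382.
Combined weights (35% clients served + 65% lane-miles): Pioneer Corridor 0.4925; Lakeview Bridge 0.2510; North Reservoir 0.2565.
Unrounded shares: Pioneer Corridor 381,223.45; Lakeview Bridge 194,327.63; North Reservoir 198,548.92.
At nearest $25: Pioneer Corridor $381,225; Lakeview Bridge $194,325; North Reservoir $198,550. Sum = $774,100.
No rounding difference to absorb.

Pioneer Corridor: $381,225 | Lakeview Bridge: $194,325 | North Reservoir: $198,550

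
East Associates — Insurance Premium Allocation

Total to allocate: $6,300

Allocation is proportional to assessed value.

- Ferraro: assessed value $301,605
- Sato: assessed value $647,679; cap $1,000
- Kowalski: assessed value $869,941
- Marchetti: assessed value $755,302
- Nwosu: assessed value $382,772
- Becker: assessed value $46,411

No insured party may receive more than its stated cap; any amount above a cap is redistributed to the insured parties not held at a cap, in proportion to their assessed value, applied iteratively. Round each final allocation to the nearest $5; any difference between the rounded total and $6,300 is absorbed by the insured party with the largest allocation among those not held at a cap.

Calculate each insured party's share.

Total assessed value = 3,003,710.
Unconstrained shares: Ferraro 632.59; Sato 1,358.45; Kowalski 1,824.62; Marchetti 1,584.18; Nwosu 802.83; Becker 97.34.
Held at cap: Sato ($1,000); balance $5,300 reallocated over remaining assessed value 2,356,031.
Shares after redistribution: Ferraro 678.47 → $680; Kowalski 1,956.97 → $1,955; Marchetti 1,699.09 → $1,700; Nwosu 861.06 → $860; Becker 104.40 → $105.

Ferraro: $680 · Sato: $1,000 · Kowalski: $1,955 · Marchetti: $1,700 · Nwosu: $860 · Becker: $105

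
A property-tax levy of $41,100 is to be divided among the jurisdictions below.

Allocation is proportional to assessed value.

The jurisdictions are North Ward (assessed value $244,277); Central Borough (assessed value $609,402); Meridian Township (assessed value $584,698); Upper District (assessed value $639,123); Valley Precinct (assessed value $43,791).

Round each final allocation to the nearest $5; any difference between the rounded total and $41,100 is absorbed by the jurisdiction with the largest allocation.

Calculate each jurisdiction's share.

Sum of assessed value: 2,121,291.
Unrounded shares: North Ward 244,277/2,121,291 × $41,100 = 4,732.87; Central Borough 609,402/2,121,291 × $41,100 = 11,807.16; Meridian Township 584,698/2,121,291 × $41,100 = 11,328.52; Upper District 639,123/2,121,291 × $41,100 = 12,383.00; Valley Precinct 43,791/2,121,291 × $41,100 = 848.45.
At nearest $5: North Ward $4,735; Central Borough $11,805; Meridian Township $11,330; Upper District $12,385; Valley Precinct $850. Sum = $41,105.
Difference $41,100 − $41,105 = −$5 applied to largest allocation (Upper District): Upper District becomes $12,380.

North Ward: $4,735; Central Borough: $11,805; Meridian Township: $11,330; Upper District: $12,380; Valley Precinct: $850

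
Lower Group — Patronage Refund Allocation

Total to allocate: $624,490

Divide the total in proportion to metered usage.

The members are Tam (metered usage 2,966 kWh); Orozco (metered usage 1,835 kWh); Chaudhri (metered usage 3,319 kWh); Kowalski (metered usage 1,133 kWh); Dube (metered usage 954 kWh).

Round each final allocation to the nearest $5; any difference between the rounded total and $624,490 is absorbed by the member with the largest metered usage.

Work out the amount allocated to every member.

Tam: $181,465 · Orozco: $112,270 · Chaudhri: $203,065 · Kowalski: $69,320 · Dube: $58,370

Combined metered usage = 2,966 + 1,835 + 3,319 + 1,133 + 954 = 10,207.
Pro-rata amounts: Tam 181,467.36; Orozco 112,269.93; Chaudhri 203,064.79; Kowalski 69,319.80; Dube 58,368.13.
At nearest $5: Tam $181,465; Orozco $112,270; Chaudhri $203,065; Kowalski $69,320; Dube $58,370. Sum = $624,490.
No rounding difference to absorb.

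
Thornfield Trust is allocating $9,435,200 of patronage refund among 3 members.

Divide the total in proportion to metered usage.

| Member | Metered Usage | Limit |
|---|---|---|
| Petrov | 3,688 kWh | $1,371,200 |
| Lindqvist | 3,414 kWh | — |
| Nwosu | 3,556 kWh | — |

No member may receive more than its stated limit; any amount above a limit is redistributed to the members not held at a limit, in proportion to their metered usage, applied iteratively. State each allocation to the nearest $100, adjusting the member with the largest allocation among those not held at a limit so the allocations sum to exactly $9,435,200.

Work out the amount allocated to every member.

Metered usage total: 10,658.
Proportional shares (ignoring caps): Petrov 3,264,873.11; Lindqvist 3,022,309.33; Nwosu 3,148,017.56.
Capped: Petrov ($1,371,200); balance $8,064,000 reallocated over remaining metered usage 6,970.
Remaining shares: Lindqvist 3,949,855.95 → $3,949,900; Nwosu 4,114,144.05 → $4,114,100.

Petrov: $1,371,200; Lindqvist: $3,949,900; Nwosu: $4,114,100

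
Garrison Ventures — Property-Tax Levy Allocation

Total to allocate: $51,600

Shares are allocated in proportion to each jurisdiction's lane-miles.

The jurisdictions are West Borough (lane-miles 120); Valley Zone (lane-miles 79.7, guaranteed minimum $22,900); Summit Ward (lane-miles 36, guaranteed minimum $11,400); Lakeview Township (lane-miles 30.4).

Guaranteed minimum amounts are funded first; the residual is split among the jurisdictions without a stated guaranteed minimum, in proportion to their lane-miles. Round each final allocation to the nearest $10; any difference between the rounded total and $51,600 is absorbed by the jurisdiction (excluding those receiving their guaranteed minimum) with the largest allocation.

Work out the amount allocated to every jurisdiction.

Guaranteed amounts: Valley Zone $22,900; Summit Ward $11,400. Residual $17,300.
Residual split over remaining lane-miles 150.4: West Borough 13,803.19 → $13,800; Lakeview Township 3,496.81 → $3,500.

West Borough: $13,800 | Valley Zone: $22,900 | Summit Ward: $11,400 | Lakeview Township: $3,500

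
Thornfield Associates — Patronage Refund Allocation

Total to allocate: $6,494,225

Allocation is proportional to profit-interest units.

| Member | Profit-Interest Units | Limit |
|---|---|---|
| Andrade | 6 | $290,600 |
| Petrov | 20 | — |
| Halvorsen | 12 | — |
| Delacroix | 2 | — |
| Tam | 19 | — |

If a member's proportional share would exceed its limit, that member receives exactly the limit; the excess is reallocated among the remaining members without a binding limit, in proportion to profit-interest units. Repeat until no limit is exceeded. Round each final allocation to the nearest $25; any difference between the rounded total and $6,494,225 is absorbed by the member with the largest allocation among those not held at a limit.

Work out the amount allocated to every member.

Profit-interest units total: 59.
Unconstrained shares: Andrade 660,429.66; Petrov 2,201,432.20; Halvorsen 1,320,859.32; Delacroix 220,143.22; Tam 2,091,360.59.
Cap binds for Andrade ($290,600); balance $6,203,625 reallocated over remaining profit-interest units 53.
Redistributed shares: Petrov 2,340,990.57 → $2,341,000; Halvorsen 1,404,594.34 → $1,404,600; Delacroix 234,099.06 → $234,100; Tam 2,223,941.04 → $2,223,950.
Rounding difference −$25 applied to Petrov → $2,340,975.

Andrade: $290,600; Petrov: $2,340,975; Halvorsen: $1,404,600; Delacroix: $234,100; Tam: $2,223,950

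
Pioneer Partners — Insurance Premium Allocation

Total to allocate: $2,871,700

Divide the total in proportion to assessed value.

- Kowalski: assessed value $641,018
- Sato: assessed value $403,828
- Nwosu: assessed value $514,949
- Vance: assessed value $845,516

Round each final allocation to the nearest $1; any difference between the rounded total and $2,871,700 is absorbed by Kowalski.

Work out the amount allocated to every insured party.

Sum of assessed value: 2,405,311.
Pro-rata amounts: Kowalski 641,018/2,405,311 × $2,871,700 = 765,311.18; Sato 403,828/2,405,311 × $2,871,700 = 482,130.11; Nwosu 514,949/2,405,311 × $2,871,700 = 614,797.44; Vance 845,516/2,405,311 × $2,871,700 = 1,009,461.27.
After rounding ($1): Kowalski $765,311; Sato $482,130; Nwosu $614,797; Vance $1,009,461. Sum = $2,871,699.
Difference $2,871,700 − $2,871,699 = +$1 applied to Kowalski: Kowalski becomes $765,312.

Kowalski: $765,312; Sato: $482,130; Nwosu: $614,797; Vance: $1,009,461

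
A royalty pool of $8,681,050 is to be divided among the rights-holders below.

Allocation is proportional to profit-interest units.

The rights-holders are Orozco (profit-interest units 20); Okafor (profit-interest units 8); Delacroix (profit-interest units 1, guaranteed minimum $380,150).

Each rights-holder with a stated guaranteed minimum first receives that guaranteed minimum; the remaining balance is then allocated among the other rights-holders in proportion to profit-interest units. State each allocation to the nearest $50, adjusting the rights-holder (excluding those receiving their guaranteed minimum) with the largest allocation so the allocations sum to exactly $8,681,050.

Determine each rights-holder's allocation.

Fund the minimums — Delacroix $380,150. Remaining pool $8,300,900.
Remaining pool split over remaining profit-interest units 28: Orozco 5,929,214.29 → $5,929,200; Okafor 2,371,685.71 → $2,371,700.

Orozco: $5,929,200; Okafor: $2,371,700; Delacroix: $380,150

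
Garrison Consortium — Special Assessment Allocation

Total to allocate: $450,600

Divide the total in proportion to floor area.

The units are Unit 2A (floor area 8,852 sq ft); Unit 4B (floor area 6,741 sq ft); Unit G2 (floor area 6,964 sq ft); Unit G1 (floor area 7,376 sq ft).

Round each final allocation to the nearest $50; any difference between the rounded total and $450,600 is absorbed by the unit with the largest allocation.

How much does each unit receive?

Unit 2A: $133,200; Unit 4B: $101,500; Unit G2: $104,850; Unit G1: $111,050

Total floor area = 29,933.
Raw shares: Unit 2A 8,852/29,933 × $450,600 = 133,254.64; Unit 4B 6,741/29,933 × $450,600 = 101,476.45; Unit G2 6,964/29,933 × $450,600 = 104,833.41; Unit G1 7,376/29,933 × $450,600 = 111,035.50.
At nearest $50: Unit 2A $133,250; Unit 4B $101,500; Unit G2 $104,850; Unit G1 $111,050. Sum = $450,650.
Difference $450,600 − $450,650 = −$50 applied to largest allocation (Unit 2A): Unit 2A becomes $133,200.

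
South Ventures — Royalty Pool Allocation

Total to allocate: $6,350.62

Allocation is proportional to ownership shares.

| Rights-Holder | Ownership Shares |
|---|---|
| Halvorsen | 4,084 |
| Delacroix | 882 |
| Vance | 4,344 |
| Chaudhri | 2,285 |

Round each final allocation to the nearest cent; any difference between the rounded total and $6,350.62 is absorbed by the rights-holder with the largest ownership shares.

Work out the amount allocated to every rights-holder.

Combined ownership shares = 4,084 + 882 + 4,344 + 2,285 = 11,595.
Proportional shares: Halvorsen 2,236.8204; Delacroix 483.0743; Vance 2,379.2232; Chaudhri 1,251.5021.
At nearest cent: Halvorsen $2,236.82; Delacroix $483.07; Vance $2,379.22; Chaudhri $1,251.50. Sum = $6,350.61.
Difference $6,350.62 − $6,350.61 = +$0.01 applied to largest ownership shares (Vance): Vance becomes $2,379.23.

Halvorsen: $2,236.82 · Delacroix: $483.07 · Vance: $2,379.23 · Chaudhri: $1,251.50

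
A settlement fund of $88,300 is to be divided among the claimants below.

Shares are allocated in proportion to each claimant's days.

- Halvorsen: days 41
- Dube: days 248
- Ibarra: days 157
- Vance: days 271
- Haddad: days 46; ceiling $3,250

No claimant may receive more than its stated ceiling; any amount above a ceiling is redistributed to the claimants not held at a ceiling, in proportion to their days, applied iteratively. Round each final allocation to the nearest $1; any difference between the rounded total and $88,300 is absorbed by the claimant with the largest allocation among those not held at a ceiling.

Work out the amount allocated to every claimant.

Total days = 763.
Unconstrained shares: Halvorsen 4,744.82; Dube 28,700.39; Ibarra 18,169.20; Vance 31,362.12; Haddad 5,323.46.
Held at cap: Haddad ($3,250); balance $85,050 reallocated over remaining days 717.
Redistributed shares: Halvorsen 4,863.39 → $4,863; Dube 29,417.57 → $29,418; Ibarra 18,623.22 → $18,623; Vance 32,145.82 → $32,146.

Halvorsen: $4,863 | Dube: $29,418 | Ibarra: $18,623 | Vance: $32,146 | Haddad: $3,250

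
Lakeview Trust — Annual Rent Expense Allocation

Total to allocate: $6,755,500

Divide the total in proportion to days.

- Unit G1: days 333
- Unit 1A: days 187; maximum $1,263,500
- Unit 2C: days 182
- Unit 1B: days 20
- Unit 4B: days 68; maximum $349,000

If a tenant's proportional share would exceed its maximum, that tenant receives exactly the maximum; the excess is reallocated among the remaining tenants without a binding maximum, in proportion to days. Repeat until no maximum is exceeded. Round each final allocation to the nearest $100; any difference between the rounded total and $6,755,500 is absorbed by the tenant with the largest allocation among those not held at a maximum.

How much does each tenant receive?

Combined days = 790.
Pro-rata shares before constraints: Unit G1 2,847,571.52; Unit 1A 1,599,086.71; Unit 2C 1,556,330.38; Unit 1B 171,025.32; Unit 4B 581,486.08.
Held at cap: Unit 1A ($1,263,500), Unit 4B ($349,000); residual $5,143,000 reallocated over remaining days 535.
Remaining shares: Unit G1 3,201,157.01 → $3,201,200; Unit 2C 1,749,581.31 → $1,749,600; Unit 1B 192,261.68 → $192,300.
Rounding difference −$100 applied to Unit G1 → $3,201,100.

Unit G1: $3,201,100 | Unit 1A: $1,263,500 | Unit 2C: $1,749,600 | Unit 1B: $192,300 | Unit 4B: $349,000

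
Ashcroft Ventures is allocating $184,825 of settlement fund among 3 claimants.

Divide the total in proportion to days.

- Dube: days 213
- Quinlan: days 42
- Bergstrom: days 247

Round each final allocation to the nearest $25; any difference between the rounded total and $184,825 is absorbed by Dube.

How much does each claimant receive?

Dube: $78,400 | Quinlan: $15,475 | Bergstrom: $90,950

Sum of days: 502.
Unrounded shares: Dube 213/502 × $184,825 = 78,421.76; Quinlan 42/502 × $184,825 = 15,463.45; Bergstrom 247/502 × $184,825 = 90,939.79.
Rounded to nearest $25: Dube $78,425; Quinlan $15,475; Bergstrom $90,950. Sum = $184,850.
Difference $184,825 − $184,850 = −$25 applied to Dube: Dube becomes $78,400.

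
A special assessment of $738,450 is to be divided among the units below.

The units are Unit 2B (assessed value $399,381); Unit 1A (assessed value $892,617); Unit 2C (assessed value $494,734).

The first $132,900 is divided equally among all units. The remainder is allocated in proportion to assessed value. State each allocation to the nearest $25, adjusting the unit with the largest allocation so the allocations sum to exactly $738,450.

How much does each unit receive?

$132,900 shared equally gives $44,300 per unit.
Remainder $605,550 by assessed value (total 1,786,732): Unit 2B 135,356.15 → $135,350; Unit 1A 302,521.15 → $302,525; Unit 2C 167,672.70 → $167,675.
Totals: Unit 2B $44,300 + $135,350 = $179,650; Unit 1A $44,300 + $302,525 = $346,825; Unit 2C $44,300 + $167,675 = $211,975.

Unit 2B: $179,650 | Unit 1A: $346,825 | Unit 2C: $211,975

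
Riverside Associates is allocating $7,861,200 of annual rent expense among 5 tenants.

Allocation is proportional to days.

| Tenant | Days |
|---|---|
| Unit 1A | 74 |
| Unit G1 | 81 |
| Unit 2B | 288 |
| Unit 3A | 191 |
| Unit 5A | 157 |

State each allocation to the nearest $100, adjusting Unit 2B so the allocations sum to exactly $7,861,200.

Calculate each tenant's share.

Unit 1A: $735,400 · Unit G1: $805,000 · Unit 2B: $2,862,300 · Unit 3A: $1,898,200 · Unit 5A: $1,560,300

Total days = 791.
Unrounded shares: Unit 1A 74/791 × $7,861,200 = 735,434.64; Unit G1 81/791 × $7,861,200 = 805,002.78; Unit 2B 288/791 × $7,861,200 = 2,862,232.11; Unit 3A 191/791 × $7,861,200 = 1,898,216.43; Unit 5A 157/791 × $7,861,200 = 1,560,314.03.
Rounded to nearest $100: Unit 1A $735,400; Unit G1 $805,000; Unit 2B $2,862,200; Unit 3A $1,898,200; Unit 5A $1,560,300. Sum = $7,861,100.
Difference $7,861,200 − $7,861,100 = +$100 applied to Unit 2B: Unit 2B becomes $2,862,300.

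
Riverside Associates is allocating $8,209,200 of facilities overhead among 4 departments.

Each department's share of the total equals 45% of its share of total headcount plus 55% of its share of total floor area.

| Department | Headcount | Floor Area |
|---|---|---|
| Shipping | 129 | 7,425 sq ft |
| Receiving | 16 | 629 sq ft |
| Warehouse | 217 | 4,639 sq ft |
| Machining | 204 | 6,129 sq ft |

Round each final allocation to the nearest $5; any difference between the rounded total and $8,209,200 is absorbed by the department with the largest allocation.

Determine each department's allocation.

Headcount total 566; floor area total 18,822.
Composite weights (45% headcount + 55% floor area): Shipping 0.3195; Receiving 0.0311; Warehouse 0.3081; Machining 0.3413.
Raw shares: Shipping 2,623,074.88; Receiving 255,313.80; Warehouse 2,529,117.40; Machining 2,801,693.92.
At nearest $5: Shipping $2,623,075; Receiving $255,315; Warehouse $2,529,115; Machining $2,801,695. Sum = $8,209,200.
No rounding difference to absorb.

Shipping: $2,623,075; Receiving: $255,315; Warehouse: $2,529,115; Machining: $2,801,695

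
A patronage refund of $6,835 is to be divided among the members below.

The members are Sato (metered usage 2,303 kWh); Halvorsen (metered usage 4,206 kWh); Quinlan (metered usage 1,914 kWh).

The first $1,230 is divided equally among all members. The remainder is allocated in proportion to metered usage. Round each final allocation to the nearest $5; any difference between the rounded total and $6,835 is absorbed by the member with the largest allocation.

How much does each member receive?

Equal tier: $1,230 ÷ 3 = $410 apiece.
Remainder $5,605 by metered usage (total 8,423): Sato 1,532.51 → $1,535; Halvorsen 2,798.84 → $2,800; Quinlan 1,273.65 → $1,275.
Rounding difference −$5 on remainder applied to Halvorsen.
Totals: Sato $410 + $1,535 = $1,945; Halvorsen $410 + $2,795 = $3,205; Quinlan $410 + $1,275 = $1,685.

Sato: $1,945 | Halvorsen: $3,205 | Quinlan: $1,685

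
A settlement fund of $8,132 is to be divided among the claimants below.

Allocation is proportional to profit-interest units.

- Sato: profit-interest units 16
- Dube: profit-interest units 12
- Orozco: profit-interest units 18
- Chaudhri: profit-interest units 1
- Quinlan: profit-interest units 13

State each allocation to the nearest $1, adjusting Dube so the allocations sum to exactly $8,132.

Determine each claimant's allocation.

Sato: $2,169 · Dube: $1,625 · Orozco: $2,440 · Chaudhri: $136 · Quinlan: $1,762

Combined profit-interest units = 60.
Proportional shares: Sato 16/60 × $8,132 = 2,168.53; Dube 12/60 × $8,132 = 1,626.40; Orozco 18/60 × $8,132 = 2,439.60; Chaudhri 1/60 × $8,132 = 135.53; Quinlan 13/60 × $8,132 = 1,761.93.
Rounded to nearest $1: Sato $2,169; Dube $1,626; Orozco $2,440; Chaudhri $136; Quinlan $1,762. Sum = $8,133.
Difference $8,132 − $8,133 = −$1 applied to Dube: Dube becomes $1,625.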